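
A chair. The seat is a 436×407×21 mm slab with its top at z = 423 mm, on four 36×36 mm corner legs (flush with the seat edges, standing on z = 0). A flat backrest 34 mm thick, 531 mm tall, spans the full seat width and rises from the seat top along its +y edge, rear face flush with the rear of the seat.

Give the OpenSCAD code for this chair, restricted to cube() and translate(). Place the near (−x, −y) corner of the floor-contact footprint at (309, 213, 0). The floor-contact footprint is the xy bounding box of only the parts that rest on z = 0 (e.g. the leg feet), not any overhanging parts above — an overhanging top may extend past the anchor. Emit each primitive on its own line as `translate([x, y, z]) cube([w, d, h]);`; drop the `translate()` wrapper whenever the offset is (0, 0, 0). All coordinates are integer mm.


translate([309, 213, 402]) cube([436, 407, 21]);
translate([309, 213, 0]) cube([36, 36, 402]);
translate([709, 213, 0]) cube([36, 36, 402]);
translate([309, 584, 0]) cube([36, 36, 402]);
translate([709, 584, 0]) cube([36, 36, 402]);
translate([309, 586, 423]) cube([436, 34, 531]);


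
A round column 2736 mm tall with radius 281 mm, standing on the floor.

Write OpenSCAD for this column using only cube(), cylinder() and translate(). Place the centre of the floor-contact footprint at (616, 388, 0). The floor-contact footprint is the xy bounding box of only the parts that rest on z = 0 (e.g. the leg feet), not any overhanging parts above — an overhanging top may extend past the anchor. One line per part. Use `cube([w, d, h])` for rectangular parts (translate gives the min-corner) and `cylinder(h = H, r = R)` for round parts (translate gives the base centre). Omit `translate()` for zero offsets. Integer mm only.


translate([616, 388, 0]) cylinder(h = 2736, r = 281);


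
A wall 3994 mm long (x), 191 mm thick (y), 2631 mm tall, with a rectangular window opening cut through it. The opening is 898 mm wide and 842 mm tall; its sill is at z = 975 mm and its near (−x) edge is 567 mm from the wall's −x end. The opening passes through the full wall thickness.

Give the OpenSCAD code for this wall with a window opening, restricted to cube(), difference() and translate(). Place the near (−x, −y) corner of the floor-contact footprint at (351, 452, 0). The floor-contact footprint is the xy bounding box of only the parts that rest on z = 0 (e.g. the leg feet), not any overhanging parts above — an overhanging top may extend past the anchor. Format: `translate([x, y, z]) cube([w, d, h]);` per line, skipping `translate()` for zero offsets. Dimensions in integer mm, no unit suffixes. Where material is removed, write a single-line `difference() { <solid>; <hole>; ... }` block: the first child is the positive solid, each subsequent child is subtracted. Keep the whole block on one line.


difference() { translate([351, 452, 0]) cube([3994, 191, 2631]); translate([918, 452, 975]) cube([898, 191, 842]); }


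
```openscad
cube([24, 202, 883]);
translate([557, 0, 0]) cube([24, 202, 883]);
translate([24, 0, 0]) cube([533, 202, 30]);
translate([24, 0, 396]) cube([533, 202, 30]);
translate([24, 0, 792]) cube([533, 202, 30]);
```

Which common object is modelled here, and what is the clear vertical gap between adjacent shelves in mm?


A bookshelf. The clear shelf gap is 366 mm.

Two tall side panels with 3 horizontal boards between them — a bookshelf. The first two shelf undersides are at z = 0 and z = 396; with shelf thickness 30, the clear gap is 396 − 0 − 30 = 366 mm.


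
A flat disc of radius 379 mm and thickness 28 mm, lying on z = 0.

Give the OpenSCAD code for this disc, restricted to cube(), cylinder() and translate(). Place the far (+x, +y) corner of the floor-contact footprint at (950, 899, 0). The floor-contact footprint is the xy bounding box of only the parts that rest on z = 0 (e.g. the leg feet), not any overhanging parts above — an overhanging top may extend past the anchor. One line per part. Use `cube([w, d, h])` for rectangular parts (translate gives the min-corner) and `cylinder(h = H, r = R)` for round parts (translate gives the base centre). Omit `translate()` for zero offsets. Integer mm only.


translate([571, 520, 0]) cylinder(h = 28, r = 379);


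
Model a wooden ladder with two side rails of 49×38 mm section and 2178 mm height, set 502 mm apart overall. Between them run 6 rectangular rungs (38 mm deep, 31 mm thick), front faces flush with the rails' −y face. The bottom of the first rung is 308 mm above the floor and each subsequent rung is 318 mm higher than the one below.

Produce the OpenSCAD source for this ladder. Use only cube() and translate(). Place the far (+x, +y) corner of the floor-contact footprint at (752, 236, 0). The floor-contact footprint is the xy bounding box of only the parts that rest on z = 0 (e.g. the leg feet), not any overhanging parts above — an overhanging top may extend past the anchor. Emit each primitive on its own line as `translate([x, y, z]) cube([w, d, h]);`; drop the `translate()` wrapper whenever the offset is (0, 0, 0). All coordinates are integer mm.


translate([250, 198, 0]) cube([49, 38, 2178]);
translate([703, 198, 0]) cube([49, 38, 2178]);
translate([299, 198, 308]) cube([404, 38, 31]);
translate([299, 198, 626]) cube([404, 38, 31]);
translate([299, 198, 944]) cube([404, 38, 31]);
translate([299, 198, 1262]) cube([404, 38, 31]);
translate([299, 198, 1580]) cube([404, 38, 31]);
translate([299, 198, 1898]) cube([404, 38, 31]);


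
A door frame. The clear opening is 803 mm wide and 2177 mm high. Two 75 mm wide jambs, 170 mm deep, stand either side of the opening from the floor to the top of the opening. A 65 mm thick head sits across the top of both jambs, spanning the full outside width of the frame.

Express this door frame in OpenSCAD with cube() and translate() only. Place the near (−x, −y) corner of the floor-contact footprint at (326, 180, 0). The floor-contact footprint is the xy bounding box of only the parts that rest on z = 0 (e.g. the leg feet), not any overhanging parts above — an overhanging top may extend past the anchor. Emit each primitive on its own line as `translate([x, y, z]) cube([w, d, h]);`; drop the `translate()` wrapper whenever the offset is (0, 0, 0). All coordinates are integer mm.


translate([326, 180, 0]) cube([75, 170, 2177]);
translate([1204, 180, 0]) cube([75, 170, 2177]);
translate([326, 180, 2177]) cube([953, 170, 65]);


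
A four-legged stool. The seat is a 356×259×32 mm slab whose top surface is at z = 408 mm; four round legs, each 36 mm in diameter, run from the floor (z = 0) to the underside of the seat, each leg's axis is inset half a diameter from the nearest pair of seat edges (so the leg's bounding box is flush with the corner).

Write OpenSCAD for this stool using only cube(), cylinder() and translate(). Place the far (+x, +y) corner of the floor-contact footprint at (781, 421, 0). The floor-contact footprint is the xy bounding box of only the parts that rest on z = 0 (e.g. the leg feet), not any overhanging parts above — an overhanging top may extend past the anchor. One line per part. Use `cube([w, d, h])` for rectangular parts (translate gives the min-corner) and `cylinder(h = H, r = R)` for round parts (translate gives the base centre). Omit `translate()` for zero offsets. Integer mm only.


translate([425, 162, 376]) cube([356, 259, 32]);
translate([443, 180, 0]) cylinder(h = 376, r = 18);
translate([763, 180, 0]) cylinder(h = 376, r = 18);
translate([443, 403, 0]) cylinder(h = 376, r = 18);
translate([763, 403, 0]) cylinder(h = 376, r = 18);


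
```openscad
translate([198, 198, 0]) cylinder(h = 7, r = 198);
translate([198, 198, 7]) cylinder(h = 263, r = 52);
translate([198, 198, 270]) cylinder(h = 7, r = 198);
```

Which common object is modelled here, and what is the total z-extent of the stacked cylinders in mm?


A spool. The overall height is 277 mm.

Three coaxial cylinders, large–small–large — a spool. Two 7 mm flanges and a 263 mm core give 7 + 263 + 7 = 277 mm.


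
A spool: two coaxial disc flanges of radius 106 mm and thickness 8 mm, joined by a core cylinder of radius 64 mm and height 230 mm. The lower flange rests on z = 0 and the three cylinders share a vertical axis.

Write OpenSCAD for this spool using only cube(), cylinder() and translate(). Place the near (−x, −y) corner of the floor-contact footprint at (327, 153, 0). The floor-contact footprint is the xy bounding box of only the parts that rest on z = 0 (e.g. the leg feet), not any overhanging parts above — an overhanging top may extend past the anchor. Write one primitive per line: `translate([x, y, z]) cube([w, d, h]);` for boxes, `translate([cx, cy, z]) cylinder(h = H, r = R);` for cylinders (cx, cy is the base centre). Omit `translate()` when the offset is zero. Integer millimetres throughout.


translate([433, 259, 0]) cylinder(h = 8, r = 106);
translate([433, 259, 8]) cylinder(h = 230, r = 64);
translate([433, 259, 238]) cylinder(h = 8, r = 106);


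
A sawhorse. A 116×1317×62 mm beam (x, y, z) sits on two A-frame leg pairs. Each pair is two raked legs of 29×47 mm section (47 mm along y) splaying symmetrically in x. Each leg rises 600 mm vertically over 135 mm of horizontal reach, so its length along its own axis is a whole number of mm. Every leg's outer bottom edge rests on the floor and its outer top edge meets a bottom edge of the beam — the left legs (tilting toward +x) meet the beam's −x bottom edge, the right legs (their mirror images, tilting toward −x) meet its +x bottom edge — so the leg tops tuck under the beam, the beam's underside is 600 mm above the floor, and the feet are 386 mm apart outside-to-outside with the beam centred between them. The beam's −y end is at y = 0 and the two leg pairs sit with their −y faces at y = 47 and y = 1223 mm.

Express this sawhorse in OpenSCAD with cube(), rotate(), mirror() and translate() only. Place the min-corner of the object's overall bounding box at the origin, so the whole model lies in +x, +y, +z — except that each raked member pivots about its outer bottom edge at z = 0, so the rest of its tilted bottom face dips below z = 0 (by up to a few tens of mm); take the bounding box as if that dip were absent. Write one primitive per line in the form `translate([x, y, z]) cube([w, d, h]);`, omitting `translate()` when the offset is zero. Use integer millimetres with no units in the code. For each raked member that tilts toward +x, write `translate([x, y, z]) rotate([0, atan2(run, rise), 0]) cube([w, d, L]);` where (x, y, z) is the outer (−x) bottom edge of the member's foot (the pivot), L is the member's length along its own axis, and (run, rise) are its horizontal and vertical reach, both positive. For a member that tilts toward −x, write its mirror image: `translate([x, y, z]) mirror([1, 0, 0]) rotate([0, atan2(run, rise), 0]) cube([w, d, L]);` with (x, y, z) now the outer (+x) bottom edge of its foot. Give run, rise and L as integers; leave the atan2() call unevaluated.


translate([135, 0, 600]) cube([116, 1317, 62]);
translate([0, 47, 0]) rotate([0, atan2(135, 600), 0]) cube([29, 47, 615]);
translate([386, 47, 0]) mirror([1, 0, 0]) rotate([0, atan2(135, 600), 0]) cube([29, 47, 615]);
translate([0, 1223, 0]) rotate([0, atan2(135, 600), 0]) cube([29, 47, 615]);
translate([386, 1223, 0]) mirror([1, 0, 0]) rotate([0, atan2(135, 600), 0]) cube([29, 47, 615]);


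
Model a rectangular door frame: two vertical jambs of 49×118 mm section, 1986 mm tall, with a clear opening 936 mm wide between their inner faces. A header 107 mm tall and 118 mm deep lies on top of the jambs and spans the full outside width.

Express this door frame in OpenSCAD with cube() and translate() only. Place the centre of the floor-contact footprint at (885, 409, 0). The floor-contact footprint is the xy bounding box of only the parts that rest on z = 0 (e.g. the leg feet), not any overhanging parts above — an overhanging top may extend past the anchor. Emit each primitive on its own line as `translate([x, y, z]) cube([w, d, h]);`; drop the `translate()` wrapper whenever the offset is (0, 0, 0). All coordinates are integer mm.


translate([368, 350, 0]) cube([49, 118, 1986]);
translate([1353, 350, 0]) cube([49, 118, 1986]);
translate([368, 350, 1986]) cube([1034, 118, 107]);


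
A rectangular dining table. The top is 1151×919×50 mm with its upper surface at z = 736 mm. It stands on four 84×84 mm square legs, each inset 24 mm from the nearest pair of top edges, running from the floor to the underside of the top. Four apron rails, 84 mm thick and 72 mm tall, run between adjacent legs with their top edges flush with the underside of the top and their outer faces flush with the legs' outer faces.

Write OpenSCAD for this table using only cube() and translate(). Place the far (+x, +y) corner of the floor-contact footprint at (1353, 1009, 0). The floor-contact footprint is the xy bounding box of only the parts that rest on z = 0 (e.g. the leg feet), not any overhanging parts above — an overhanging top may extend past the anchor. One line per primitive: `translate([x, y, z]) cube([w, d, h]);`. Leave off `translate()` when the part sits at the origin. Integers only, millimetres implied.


translate([226, 114, 686]) cube([1151, 919, 50]);
translate([250, 138, 0]) cube([84, 84, 686]);
translate([1269, 138, 0]) cube([84, 84, 686]);
translate([250, 925, 0]) cube([84, 84, 686]);
translate([1269, 925, 0]) cube([84, 84, 686]);
translate([334, 138, 614]) cube([935, 84, 72]);
translate([334, 925, 614]) cube([935, 84, 72]);
translate([250, 222, 614]) cube([84, 703, 72]);
translate([1269, 222, 614]) cube([84, 703, 72]);


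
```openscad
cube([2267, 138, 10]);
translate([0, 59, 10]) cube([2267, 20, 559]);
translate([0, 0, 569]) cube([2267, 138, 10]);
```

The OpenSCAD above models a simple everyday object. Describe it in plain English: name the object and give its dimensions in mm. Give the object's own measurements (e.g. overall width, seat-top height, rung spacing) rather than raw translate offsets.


An I-beam lying along x, 2267 mm long. Overall section height 579 mm. Two flanges 138 mm wide (y) and 10 mm thick, one on the floor and one at the top; a web 20 mm thick runs between them, centred on the flange width.


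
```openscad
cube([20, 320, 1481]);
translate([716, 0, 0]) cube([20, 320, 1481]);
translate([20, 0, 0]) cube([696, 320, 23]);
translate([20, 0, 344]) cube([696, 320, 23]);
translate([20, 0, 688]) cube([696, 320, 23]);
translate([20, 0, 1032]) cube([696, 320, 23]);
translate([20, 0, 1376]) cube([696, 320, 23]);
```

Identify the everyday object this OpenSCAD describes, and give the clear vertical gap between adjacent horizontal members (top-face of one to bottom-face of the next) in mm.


A bookshelf. The clear shelf gap is 321 mm.

Two tall side panels with 5 horizontal boards between them — a bookshelf. The first two shelf undersides are at z = 0 and z = 344; with shelf thickness 23, the clear gap is 344 − 0 − 23 = 321 mm.


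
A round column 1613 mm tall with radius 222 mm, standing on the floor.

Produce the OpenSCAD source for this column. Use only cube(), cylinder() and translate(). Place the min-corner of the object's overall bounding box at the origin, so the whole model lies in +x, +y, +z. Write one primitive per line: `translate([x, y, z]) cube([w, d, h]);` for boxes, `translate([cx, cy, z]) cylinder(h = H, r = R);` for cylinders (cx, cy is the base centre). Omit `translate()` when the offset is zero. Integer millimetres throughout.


translate([222, 222, 0]) cylinder(h = 1613, r = 222);


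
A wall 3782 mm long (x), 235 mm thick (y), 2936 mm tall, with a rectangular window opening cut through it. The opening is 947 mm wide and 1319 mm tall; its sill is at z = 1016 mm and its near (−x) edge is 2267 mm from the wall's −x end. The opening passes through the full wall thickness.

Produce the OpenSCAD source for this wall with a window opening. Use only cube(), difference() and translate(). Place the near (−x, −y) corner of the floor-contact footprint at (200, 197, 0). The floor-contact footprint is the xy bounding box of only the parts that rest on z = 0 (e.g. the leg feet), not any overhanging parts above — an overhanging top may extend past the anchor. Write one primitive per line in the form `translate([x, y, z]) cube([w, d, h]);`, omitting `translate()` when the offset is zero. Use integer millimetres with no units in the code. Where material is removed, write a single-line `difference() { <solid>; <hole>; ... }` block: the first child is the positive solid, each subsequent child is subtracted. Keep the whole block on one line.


difference() { translate([200, 197, 0]) cube([3782, 235, 2936]); translate([2467, 197, 1016]) cube([947, 235, 1319]); }


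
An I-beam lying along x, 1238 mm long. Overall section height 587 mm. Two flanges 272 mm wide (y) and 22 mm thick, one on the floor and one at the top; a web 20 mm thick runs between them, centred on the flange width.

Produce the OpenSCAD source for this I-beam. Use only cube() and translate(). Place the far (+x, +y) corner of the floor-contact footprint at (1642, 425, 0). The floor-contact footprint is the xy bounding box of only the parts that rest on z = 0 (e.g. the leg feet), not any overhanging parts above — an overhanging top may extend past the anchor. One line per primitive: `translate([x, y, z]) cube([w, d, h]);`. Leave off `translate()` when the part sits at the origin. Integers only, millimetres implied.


translate([404, 153, 0]) cube([1238, 272, 22]);
translate([404, 279, 22]) cube([1238, 20, 543]);
translate([404, 153, 565]) cube([1238, 272, 22]);


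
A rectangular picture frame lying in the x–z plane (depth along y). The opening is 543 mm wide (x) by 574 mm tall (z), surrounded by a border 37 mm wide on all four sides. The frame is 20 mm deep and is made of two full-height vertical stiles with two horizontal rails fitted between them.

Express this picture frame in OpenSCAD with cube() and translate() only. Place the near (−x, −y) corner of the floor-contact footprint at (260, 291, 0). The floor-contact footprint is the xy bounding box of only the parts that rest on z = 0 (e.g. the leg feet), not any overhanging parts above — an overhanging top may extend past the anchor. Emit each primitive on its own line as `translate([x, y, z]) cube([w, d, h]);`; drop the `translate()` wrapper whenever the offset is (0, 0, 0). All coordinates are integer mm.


translate([260, 291, 0]) cube([37, 20, 648]);
translate([840, 291, 0]) cube([37, 20, 648]);
translate([297, 291, 0]) cube([543, 20, 37]);
translate([297, 291, 611]) cube([543, 20, 37]);


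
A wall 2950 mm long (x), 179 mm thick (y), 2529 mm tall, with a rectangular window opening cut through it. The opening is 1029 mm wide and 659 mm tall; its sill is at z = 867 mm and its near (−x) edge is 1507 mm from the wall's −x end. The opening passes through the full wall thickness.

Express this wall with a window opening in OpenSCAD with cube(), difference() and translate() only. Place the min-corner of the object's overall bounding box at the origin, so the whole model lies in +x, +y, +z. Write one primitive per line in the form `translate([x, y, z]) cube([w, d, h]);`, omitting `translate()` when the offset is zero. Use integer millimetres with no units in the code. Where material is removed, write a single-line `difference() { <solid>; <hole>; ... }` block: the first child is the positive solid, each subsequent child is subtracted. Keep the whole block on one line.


difference() { cube([2950, 179, 2529]); translate([1507, 0, 867]) cube([1029, 179, 659]); }


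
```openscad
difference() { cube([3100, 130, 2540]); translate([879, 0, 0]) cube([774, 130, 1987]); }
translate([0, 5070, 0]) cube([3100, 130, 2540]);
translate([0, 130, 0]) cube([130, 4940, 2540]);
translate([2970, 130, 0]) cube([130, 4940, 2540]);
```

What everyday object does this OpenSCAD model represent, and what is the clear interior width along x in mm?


A single room. The interior width is 2840 mm.

Four walls enclosing a rectangle with a door in the front wall — a room. Outside width 3100 minus two 130 mm walls gives 2840 mm.


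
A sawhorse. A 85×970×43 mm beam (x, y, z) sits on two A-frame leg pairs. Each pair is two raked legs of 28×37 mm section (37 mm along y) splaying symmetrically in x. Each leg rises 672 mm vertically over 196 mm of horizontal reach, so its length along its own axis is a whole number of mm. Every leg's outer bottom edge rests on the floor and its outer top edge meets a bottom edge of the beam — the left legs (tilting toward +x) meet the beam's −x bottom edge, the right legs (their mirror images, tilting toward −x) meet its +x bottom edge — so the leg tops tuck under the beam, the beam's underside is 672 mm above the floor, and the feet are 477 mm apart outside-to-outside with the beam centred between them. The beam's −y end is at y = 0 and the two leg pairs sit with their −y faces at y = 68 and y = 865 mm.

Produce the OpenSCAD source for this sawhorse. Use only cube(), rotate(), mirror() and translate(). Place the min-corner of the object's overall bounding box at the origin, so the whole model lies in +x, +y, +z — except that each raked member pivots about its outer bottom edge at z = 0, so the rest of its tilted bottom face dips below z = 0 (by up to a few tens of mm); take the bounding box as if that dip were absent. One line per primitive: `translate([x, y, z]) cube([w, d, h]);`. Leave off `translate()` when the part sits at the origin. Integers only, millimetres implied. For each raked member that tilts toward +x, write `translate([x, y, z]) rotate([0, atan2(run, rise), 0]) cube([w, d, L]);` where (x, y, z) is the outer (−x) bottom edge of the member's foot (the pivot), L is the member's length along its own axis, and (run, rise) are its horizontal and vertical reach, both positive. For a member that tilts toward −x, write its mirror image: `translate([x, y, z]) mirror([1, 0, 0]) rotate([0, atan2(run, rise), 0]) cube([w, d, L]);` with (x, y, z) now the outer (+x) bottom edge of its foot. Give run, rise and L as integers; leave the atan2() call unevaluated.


translate([196, 0, 672]) cube([85, 970, 43]);
translate([0, 68, 0]) rotate([0, atan2(196, 672), 0]) cube([28, 37, 700]);
translate([477, 68, 0]) mirror([1, 0, 0]) rotate([0, atan2(196, 672), 0]) cube([28, 37, 700]);
translate([0, 865, 0]) rotate([0, atan2(196, 672), 0]) cube([28, 37, 700]);
translate([477, 865, 0]) mirror([1, 0, 0]) rotate([0, atan2(196, 672), 0]) cube([28, 37, 700]);


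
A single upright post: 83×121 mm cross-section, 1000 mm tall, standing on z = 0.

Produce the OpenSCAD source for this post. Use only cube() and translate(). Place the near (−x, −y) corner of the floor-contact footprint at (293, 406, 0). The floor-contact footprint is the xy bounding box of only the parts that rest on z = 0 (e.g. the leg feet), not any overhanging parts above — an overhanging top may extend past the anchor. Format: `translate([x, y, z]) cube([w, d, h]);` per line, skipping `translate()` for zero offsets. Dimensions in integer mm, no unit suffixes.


translate([293, 406, 0]) cube([83, 121, 1000]);


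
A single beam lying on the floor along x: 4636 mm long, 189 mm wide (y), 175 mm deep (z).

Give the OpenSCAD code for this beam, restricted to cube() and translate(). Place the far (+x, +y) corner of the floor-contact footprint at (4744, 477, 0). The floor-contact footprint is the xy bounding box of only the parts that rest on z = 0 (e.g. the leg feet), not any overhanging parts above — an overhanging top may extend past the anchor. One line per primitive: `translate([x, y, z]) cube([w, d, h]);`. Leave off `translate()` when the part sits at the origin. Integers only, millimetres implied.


translate([108, 288, 0]) cube([4636, 189, 175]);


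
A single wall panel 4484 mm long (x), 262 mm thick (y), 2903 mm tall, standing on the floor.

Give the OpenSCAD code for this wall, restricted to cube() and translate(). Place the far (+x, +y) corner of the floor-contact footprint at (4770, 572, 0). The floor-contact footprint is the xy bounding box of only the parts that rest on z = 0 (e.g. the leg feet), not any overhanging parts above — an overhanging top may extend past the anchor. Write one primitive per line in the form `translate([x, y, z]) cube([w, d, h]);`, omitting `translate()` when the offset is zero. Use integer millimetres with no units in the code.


translate([286, 310, 0]) cube([4484, 262, 2903]);


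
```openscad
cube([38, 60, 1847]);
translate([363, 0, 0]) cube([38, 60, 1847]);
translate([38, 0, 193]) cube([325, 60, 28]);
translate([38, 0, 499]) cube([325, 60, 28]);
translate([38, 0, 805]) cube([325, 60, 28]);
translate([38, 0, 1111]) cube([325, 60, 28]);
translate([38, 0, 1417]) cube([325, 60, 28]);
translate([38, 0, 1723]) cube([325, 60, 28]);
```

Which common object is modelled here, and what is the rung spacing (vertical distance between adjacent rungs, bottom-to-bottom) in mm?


A ladder. The rung spacing is 306 mm.

Two tall 38×60 posts with 6 short bars between them — a ladder. Adjacent rungs sit at z = 193 and z = 499, so the spacing is 499 − 193 = 306 mm.


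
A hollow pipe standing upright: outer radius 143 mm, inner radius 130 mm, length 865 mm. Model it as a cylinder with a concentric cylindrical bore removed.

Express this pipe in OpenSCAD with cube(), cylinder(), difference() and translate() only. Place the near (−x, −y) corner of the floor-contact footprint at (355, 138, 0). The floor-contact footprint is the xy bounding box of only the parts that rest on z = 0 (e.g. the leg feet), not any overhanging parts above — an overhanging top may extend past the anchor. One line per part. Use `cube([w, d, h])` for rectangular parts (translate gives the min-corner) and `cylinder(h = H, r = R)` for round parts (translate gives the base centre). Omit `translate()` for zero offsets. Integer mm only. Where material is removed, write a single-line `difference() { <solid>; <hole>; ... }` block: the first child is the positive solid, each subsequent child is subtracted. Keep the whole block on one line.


difference() { translate([498, 281, 0]) cylinder(h = 865, r = 143); translate([498, 281, 0]) cylinder(h = 865, r = 130); }


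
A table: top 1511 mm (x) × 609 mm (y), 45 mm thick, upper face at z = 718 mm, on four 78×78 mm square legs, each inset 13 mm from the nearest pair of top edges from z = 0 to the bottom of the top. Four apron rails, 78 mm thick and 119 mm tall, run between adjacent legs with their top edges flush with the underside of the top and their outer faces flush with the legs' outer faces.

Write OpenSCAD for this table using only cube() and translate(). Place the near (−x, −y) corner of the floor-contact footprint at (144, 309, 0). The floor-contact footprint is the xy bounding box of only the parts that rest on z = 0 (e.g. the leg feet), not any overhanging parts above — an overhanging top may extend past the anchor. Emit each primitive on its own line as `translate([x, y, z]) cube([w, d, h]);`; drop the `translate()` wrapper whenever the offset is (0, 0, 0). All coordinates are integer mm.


translate([131, 296, 673]) cube([1511, 609, 45]);
translate([144, 309, 0]) cube([78, 78, 673]);
translate([1551, 309, 0]) cube([78, 78, 673]);
translate([144, 814, 0]) cube([78, 78, 673]);
translate([1551, 814, 0]) cube([78, 78, 673]);
translate([222, 309, 554]) cube([1329, 78, 119]);
translate([222, 814, 554]) cube([1329, 78, 119]);
translate([144, 387, 554]) cube([78, 427, 119]);
translate([1551, 387, 554]) cube([78, 427, 119]);


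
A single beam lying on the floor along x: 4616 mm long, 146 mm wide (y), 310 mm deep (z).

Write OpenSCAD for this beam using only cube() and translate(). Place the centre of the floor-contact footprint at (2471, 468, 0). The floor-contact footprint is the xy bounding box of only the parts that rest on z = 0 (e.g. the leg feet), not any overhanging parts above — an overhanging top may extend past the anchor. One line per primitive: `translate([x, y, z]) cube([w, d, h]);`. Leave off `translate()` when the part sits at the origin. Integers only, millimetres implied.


translate([163, 395, 0]) cube([4616, 146, 310]);


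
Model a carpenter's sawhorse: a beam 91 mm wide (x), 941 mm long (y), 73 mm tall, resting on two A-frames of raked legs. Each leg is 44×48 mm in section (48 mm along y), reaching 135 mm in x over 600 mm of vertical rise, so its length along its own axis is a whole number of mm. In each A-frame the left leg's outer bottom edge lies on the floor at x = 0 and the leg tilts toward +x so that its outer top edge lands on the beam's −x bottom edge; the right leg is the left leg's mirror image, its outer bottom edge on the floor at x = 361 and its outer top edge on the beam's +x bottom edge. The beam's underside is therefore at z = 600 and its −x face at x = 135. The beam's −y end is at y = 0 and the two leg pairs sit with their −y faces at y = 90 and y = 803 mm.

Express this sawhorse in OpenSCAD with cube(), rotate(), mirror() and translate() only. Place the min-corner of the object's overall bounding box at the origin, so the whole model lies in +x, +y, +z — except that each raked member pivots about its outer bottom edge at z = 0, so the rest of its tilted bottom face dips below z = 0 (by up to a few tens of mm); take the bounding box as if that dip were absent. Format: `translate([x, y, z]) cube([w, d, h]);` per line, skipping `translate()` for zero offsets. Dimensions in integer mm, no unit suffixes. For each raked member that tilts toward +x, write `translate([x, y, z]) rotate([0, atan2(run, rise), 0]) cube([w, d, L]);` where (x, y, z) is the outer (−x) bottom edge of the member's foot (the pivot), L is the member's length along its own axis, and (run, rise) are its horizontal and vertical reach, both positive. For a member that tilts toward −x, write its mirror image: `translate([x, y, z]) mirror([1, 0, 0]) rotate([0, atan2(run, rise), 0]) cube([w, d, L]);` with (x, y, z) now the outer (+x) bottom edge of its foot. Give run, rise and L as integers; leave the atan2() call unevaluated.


translate([135, 0, 600]) cube([91, 941, 73]);
translate([0, 90, 0]) rotate([0, atan2(135, 600), 0]) cube([44, 48, 615]);
translate([361, 90, 0]) mirror([1, 0, 0]) rotate([0, atan2(135, 600), 0]) cube([44, 48, 615]);
translate([0, 803, 0]) rotate([0, atan2(135, 600), 0]) cube([44, 48, 615]);
translate([361, 803, 0]) mirror([1, 0, 0]) rotate([0, atan2(135, 600), 0]) cube([44, 48, 615]);


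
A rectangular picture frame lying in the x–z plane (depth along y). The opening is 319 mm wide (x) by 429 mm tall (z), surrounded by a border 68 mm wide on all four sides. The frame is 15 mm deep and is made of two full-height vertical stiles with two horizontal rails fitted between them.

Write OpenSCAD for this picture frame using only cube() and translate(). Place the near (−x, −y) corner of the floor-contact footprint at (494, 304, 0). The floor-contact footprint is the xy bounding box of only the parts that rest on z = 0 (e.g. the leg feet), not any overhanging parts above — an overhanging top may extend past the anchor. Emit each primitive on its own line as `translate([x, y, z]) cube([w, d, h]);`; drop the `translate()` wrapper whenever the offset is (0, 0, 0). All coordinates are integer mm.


translate([494, 304, 0]) cube([68, 15, 565]);
translate([881, 304, 0]) cube([68, 15, 565]);
translate([562, 304, 0]) cube([319, 15, 68]);
translate([562, 304, 497]) cube([319, 15, 68]);


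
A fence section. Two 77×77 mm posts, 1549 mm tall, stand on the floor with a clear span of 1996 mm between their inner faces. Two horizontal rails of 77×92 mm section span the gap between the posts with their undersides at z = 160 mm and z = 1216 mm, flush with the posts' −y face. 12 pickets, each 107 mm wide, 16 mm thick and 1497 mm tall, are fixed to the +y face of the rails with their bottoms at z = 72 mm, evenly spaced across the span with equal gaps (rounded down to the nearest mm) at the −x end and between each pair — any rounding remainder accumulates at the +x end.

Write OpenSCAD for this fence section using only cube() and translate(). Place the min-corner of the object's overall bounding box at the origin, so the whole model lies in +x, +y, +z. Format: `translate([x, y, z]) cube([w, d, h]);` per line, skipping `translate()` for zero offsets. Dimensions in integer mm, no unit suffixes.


cube([77, 77, 1549]);
translate([2073, 0, 0]) cube([77, 77, 1549]);
translate([77, 0, 160]) cube([1996, 77, 92]);
translate([77, 0, 1216]) cube([1996, 77, 92]);
translate([131, 77, 72]) cube([107, 16, 1497]);
translate([292, 77, 72]) cube([107, 16, 1497]);
translate([453, 77, 72]) cube([107, 16, 1497]);
translate([614, 77, 72]) cube([107, 16, 1497]);
translate([775, 77, 72]) cube([107, 16, 1497]);
translate([936, 77, 72]) cube([107, 16, 1497]);
translate([1097, 77, 72]) cube([107, 16, 1497]);
translate([1258, 77, 72]) cube([107, 16, 1497]);
translate([1419, 77, 72]) cube([107, 16, 1497]);
translate([1580, 77, 72]) cube([107, 16, 1497]);
translate([1741, 77, 72]) cube([107, 16, 1497]);
translate([1902, 77, 72]) cube([107, 16, 1497]);


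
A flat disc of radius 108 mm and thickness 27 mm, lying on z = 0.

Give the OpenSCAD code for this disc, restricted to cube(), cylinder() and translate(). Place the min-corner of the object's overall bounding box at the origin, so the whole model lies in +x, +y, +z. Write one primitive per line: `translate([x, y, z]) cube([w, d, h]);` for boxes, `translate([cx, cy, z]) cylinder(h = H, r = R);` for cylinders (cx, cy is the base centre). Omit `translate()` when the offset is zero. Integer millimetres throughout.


translate([108, 108, 0]) cylinder(h = 27, r = 108);


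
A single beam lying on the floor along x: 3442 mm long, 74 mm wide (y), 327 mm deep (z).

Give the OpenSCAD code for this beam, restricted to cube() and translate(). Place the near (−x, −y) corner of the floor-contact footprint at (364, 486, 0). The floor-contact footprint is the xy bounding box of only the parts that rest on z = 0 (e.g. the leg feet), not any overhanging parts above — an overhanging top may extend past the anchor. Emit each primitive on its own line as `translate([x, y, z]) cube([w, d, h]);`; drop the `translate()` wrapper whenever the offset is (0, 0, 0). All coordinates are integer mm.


translate([364, 486, 0]) cube([3442, 74, 327]);


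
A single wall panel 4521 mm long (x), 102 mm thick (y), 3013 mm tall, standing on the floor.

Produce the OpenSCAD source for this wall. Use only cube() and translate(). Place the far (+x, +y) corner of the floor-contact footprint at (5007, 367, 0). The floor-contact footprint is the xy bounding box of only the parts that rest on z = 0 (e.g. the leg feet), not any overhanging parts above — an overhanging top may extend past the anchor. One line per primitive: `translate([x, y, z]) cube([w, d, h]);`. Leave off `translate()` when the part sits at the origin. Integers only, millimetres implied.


translate([486, 265, 0]) cube([4521, 102, 3013]);


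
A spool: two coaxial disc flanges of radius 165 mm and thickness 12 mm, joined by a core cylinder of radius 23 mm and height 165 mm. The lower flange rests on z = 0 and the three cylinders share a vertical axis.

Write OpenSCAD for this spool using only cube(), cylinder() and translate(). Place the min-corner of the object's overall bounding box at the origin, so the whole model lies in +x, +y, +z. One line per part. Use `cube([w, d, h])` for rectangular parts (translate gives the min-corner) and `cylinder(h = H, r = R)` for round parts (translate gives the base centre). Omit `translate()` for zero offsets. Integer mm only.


translate([165, 165, 0]) cylinder(h = 12, r = 165);
translate([165, 165, 12]) cylinder(h = 165, r = 23);
translate([165, 165, 177]) cylinder(h = 12, r = 165);


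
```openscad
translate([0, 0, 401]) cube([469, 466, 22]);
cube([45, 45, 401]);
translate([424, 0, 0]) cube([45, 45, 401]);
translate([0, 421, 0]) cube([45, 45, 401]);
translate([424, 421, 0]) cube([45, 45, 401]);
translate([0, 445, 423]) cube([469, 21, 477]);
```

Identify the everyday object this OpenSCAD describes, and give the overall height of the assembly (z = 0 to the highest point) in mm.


A chair. The overall height is 900 mm.

A slab on four corner posts with a tall panel at the back — a chair. The seat slab sits at z = 401 with thickness 22, and the 477 mm backrest starts at the seat top, so the overall height is 401 + 22 + 477 = 900 mm.


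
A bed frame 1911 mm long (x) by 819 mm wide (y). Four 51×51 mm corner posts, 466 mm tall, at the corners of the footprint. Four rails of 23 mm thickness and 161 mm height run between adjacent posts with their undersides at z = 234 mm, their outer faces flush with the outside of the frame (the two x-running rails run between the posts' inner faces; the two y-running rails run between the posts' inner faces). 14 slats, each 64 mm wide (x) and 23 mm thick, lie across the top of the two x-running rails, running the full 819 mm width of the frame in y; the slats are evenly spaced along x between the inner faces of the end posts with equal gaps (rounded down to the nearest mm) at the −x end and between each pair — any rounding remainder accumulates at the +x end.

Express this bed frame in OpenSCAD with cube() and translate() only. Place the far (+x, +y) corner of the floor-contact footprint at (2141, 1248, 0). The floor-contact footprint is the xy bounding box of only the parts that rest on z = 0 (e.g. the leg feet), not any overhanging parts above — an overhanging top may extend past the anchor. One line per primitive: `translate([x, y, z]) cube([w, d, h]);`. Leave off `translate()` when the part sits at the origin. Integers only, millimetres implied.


// slat z = rail_z + rail_h = 234 + 161 = 395
// slat gap = ⌊(1809 − 14·64) / 15⌋ = 60
translate([230, 429, 0]) cube([51, 51, 466]);
translate([230, 1197, 0]) cube([51, 51, 466]);
translate([2090, 429, 0]) cube([51, 51, 466]);
translate([2090, 1197, 0]) cube([51, 51, 466]);
translate([281, 429, 234]) cube([1809, 23, 161]);
translate([281, 1225, 234]) cube([1809, 23, 161]);
translate([230, 480, 234]) cube([23, 717, 161]);
translate([2118, 480, 234]) cube([23, 717, 161]);
translate([341, 429, 395]) cube([64, 819, 23]);
translate([465, 429, 395]) cube([64, 819, 23]);
translate([589, 429, 395]) cube([64, 819, 23]);
translate([713, 429, 395]) cube([64, 819, 23]);
translate([837, 429, 395]) cube([64, 819, 23]);
translate([961, 429, 395]) cube([64, 819, 23]);
translate([1085, 429, 395]) cube([64, 819, 23]);
translate([1209, 429, 395]) cube([64, 819, 23]);
translate([1333, 429, 395]) cube([64, 819, 23]);
translate([1457, 429, 395]) cube([64, 819, 23]);
translate([1581, 429, 395]) cube([64, 819, 23]);
translate([1705, 429, 395]) cube([64, 819, 23]);
translate([1829, 429, 395]) cube([64, 819, 23]);
translate([1953, 429, 395]) cube([64, 819, 23]);


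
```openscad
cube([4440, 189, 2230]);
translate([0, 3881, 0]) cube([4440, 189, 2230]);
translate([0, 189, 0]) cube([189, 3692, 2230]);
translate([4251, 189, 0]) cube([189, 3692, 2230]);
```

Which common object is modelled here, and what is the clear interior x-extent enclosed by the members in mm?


A house (or room) frame. The interior width is 4062 mm.

Four 2230 mm walls enclosing a rectangle with no floor or roof — a room or house frame. Outside width is 4440 mm and wall thickness is 189 mm, so the interior width is 4440 − 2 × 189 = 4062 mm.


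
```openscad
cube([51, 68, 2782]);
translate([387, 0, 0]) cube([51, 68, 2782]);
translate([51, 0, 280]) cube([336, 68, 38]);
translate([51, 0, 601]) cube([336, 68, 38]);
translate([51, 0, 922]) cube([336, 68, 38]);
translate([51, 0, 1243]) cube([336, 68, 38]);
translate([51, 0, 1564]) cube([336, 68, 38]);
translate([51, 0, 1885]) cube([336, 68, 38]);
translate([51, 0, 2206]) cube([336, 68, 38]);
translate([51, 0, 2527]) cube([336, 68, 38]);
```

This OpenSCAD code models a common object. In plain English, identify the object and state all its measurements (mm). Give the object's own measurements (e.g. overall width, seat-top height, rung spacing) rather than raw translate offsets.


A straight ladder. Two 51×68 mm vertical rails, 2782 mm tall, stand 438 mm apart (outside-to-outside) with their front faces coplanar on the −y side. 8 rungs, each 68 mm deep and 38 mm tall, span between the inner faces of the rails, front faces flush with the rails. The lowest rung's underside is at z = 280 mm and rungs are spaced 321 mm apart (underside to underside).
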